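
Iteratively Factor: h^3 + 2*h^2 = (h + 2)*(h^2) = h*(h + 2)*(h)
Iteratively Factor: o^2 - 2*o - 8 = (o + 2)*(o - 4)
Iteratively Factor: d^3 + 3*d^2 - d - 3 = (d + 1)*(d^2 + 2*d - 3) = (d - 1)*(d + 1)*(d + 3)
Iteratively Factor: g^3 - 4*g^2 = (g - 4)*(g^2) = g*(g - 4)*(g)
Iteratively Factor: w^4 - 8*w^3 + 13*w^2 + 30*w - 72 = (w + 2)*(w^3 - 10*w^2 + 33*w - 36) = (w - 3)*(w + 2)*(w^2 - 7*w + 12) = (w - 4)*(w - 3)*(w + 2)*(w - 3)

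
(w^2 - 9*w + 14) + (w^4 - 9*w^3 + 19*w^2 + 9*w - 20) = w^4 - 9*w^3 + 20*w^2 - 6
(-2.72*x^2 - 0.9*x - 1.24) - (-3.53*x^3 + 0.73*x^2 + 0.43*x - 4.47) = 3.53*x^3 - 3.45*x^2 - 1.33*x + 3.23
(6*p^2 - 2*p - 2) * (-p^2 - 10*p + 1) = -6*p^4 - 58*p^3 + 28*p^2 + 18*p - 2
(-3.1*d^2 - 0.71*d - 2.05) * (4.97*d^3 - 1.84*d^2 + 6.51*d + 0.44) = -15.407*d^5 + 2.1753*d^4 - 29.0631*d^3 - 2.2141*d^2 - 13.6579*d - 0.902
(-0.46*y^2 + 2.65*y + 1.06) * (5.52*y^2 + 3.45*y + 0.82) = -2.5392*y^4 + 13.041*y^3 + 14.6165*y^2 + 5.83*y + 0.8692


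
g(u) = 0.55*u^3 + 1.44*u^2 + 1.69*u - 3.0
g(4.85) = 101.82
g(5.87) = 167.78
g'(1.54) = 10.04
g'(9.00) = 161.26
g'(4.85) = 54.47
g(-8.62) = -262.85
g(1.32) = 3.00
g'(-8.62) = 99.47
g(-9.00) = -302.52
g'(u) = 1.65*u^2 + 2.88*u + 1.69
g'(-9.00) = 109.42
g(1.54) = 5.03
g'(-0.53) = 0.63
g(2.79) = 24.87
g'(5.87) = 75.45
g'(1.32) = 8.37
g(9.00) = 529.80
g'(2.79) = 22.57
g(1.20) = 2.05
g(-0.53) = -3.57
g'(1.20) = 7.52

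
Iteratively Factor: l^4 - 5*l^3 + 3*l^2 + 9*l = (l)*(l^3 - 5*l^2 + 3*l + 9) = l*(l - 3)*(l^2 - 2*l - 3) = l*(l - 3)^2*(l + 1)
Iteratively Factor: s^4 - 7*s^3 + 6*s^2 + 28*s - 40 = (s - 5)*(s^3 - 2*s^2 - 4*s + 8) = (s - 5)*(s + 2)*(s^2 - 4*s + 4) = (s - 5)*(s - 2)*(s + 2)*(s - 2)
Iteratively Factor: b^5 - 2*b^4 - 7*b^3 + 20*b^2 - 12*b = (b - 1)*(b^4 - b^3 - 8*b^2 + 12*b) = b*(b - 1)*(b^3 - b^2 - 8*b + 12) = b*(b - 2)*(b - 1)*(b^2 + b - 6) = b*(b - 2)*(b - 1)*(b + 3)*(b - 2)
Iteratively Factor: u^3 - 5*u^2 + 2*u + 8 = (u - 4)*(u^2 - u - 2) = (u - 4)*(u + 1)*(u - 2)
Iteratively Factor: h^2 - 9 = (h - 3)*(h + 3)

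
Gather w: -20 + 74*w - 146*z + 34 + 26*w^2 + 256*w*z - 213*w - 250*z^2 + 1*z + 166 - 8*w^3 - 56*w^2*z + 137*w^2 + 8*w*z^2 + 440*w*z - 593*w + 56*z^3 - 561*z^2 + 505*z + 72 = -8*w^3 + w^2*(163 - 56*z) + w*(8*z^2 + 696*z - 732) + 56*z^3 - 811*z^2 + 360*z + 252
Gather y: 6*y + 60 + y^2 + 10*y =y^2 + 16*y + 60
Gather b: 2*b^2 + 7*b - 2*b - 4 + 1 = 2*b^2 + 5*b - 3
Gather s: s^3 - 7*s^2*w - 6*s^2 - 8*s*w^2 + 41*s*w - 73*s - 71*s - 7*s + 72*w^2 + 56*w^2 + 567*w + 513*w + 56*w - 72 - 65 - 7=s^3 + s^2*(-7*w - 6) + s*(-8*w^2 + 41*w - 151) + 128*w^2 + 1136*w - 144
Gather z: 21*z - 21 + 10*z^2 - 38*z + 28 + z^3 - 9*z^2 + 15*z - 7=z^3 + z^2 - 2*z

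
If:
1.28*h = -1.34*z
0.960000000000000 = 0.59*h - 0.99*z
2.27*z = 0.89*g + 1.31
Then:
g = -2.99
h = 0.63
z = -0.60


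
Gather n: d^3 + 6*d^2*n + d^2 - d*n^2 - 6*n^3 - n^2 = d^3 + 6*d^2*n + d^2 - 6*n^3 + n^2*(-d - 1)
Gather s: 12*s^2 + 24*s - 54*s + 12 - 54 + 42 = 12*s^2 - 30*s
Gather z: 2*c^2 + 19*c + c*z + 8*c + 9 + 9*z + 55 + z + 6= 2*c^2 + 27*c + z*(c + 10) + 70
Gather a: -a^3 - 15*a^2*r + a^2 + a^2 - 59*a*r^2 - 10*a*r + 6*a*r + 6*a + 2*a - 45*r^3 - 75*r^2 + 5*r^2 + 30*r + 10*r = -a^3 + a^2*(2 - 15*r) + a*(-59*r^2 - 4*r + 8) - 45*r^3 - 70*r^2 + 40*r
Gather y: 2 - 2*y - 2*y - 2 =-4*y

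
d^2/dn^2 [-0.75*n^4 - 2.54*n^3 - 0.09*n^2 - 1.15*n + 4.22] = -9.0*n^2 - 15.24*n - 0.18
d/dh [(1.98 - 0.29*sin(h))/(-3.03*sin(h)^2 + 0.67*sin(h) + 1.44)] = (-0.8787*sin(h)^2 + 11.9988*sin(h) - 1.7442)*cos(h)/(9.1809*sin(h)^4 - 4.0602*sin(h)^3 - 8.2775*sin(h)^2 + 1.9296*sin(h) + 2.0736)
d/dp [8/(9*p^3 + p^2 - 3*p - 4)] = 8*(-27*p^2 - 2*p + 3)/(9*p^3 + p^2 - 3*p - 4)^2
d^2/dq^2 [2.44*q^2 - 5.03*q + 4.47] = 4.88000000000000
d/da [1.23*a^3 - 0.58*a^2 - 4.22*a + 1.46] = 3.69*a^2 - 1.16*a - 4.22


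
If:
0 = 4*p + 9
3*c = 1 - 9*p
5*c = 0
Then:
No Solution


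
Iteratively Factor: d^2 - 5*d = (d - 5)*(d)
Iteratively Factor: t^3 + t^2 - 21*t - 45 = (t - 5)*(t^2 + 6*t + 9) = (t - 5)*(t + 3)*(t + 3)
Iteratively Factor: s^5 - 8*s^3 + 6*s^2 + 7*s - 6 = (s + 1)*(s^4 - s^3 - 7*s^2 + 13*s - 6) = (s - 1)*(s + 1)*(s^3 - 7*s + 6) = (s - 1)*(s + 1)*(s + 3)*(s^2 - 3*s + 2) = (s - 1)^2*(s + 1)*(s + 3)*(s - 2)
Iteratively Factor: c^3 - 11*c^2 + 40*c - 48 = (c - 4)*(c^2 - 7*c + 12) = (c - 4)^2*(c - 3)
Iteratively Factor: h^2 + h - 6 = (h - 2)*(h + 3)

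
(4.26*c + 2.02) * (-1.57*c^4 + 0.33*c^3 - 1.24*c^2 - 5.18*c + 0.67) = -6.6882*c^5 - 1.7656*c^4 - 4.6158*c^3 - 24.5716*c^2 - 7.6094*c + 1.3534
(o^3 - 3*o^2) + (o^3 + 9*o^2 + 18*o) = 2*o^3 + 6*o^2 + 18*o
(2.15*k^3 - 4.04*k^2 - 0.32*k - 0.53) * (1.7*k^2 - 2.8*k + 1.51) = 3.655*k^5 - 12.888*k^4 + 14.0145*k^3 - 6.1054*k^2 + 1.0008*k - 0.8003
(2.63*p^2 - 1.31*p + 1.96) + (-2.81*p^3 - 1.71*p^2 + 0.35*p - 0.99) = -2.81*p^3 + 0.92*p^2 - 0.96*p + 0.97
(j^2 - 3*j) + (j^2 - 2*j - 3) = 2*j^2 - 5*j - 3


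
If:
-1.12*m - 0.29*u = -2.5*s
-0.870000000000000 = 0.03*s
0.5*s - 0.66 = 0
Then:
No Solution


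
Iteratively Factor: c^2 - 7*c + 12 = (c - 4)*(c - 3)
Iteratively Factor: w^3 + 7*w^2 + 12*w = (w)*(w^2 + 7*w + 12) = w*(w + 4)*(w + 3)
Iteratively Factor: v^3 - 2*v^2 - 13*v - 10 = (v + 2)*(v^2 - 4*v - 5) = (v + 1)*(v + 2)*(v - 5)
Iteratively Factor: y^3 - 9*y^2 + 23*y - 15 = (y - 3)*(y^2 - 6*y + 5) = (y - 3)*(y - 1)*(y - 5)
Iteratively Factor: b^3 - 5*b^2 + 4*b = (b - 1)*(b^2 - 4*b) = (b - 4)*(b - 1)*(b)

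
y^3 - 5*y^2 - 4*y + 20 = (y - 5)*(y - 2)*(y + 2)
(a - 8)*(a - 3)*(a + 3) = a^3 - 8*a^2 - 9*a + 72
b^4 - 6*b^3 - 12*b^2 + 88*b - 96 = (b - 6)*(b - 2)^2*(b + 4)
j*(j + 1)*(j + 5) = j^3 + 6*j^2 + 5*j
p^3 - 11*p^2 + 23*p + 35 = (p - 7)*(p - 5)*(p + 1)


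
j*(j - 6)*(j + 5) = j^3 - j^2 - 30*j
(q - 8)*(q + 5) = q^2 - 3*q - 40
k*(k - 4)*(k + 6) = k^3 + 2*k^2 - 24*k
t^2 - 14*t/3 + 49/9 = (t - 7/3)^2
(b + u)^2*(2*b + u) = 2*b^3 + 5*b^2*u + 4*b*u^2 + u^3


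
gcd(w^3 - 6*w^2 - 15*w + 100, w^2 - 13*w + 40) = w - 5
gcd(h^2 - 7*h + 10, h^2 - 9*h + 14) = h - 2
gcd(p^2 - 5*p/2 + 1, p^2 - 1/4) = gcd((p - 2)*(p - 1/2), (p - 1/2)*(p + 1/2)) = p - 1/2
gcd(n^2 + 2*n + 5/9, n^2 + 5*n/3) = n + 5/3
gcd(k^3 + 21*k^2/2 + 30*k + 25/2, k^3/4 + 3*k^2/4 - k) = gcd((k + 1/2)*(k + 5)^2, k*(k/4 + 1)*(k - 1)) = 1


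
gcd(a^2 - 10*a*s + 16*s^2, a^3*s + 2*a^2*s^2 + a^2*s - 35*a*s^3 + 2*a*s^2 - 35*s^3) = 1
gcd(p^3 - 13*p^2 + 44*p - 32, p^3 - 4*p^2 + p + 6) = 1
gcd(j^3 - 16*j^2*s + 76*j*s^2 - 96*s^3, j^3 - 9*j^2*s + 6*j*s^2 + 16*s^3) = j^2 - 10*j*s + 16*s^2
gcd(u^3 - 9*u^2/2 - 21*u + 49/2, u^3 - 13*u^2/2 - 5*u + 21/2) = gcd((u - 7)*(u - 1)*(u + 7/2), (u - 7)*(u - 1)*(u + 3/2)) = u^2 - 8*u + 7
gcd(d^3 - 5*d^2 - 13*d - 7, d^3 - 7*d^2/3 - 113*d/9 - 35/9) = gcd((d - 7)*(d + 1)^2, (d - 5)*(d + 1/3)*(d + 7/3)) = 1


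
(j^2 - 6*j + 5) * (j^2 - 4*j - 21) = j^4 - 10*j^3 + 8*j^2 + 106*j - 105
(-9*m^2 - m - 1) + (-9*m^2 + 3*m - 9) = -18*m^2 + 2*m - 10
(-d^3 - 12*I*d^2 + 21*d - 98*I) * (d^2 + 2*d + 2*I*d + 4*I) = -d^5 - 2*d^4 - 14*I*d^4 + 45*d^3 - 28*I*d^3 + 90*d^2 - 56*I*d^2 + 196*d - 112*I*d + 392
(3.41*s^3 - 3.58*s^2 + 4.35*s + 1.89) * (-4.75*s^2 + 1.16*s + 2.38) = -16.1975*s^5 + 20.9606*s^4 - 16.6995*s^3 - 12.4519*s^2 + 12.5454*s + 4.4982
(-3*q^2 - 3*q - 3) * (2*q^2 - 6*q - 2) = -6*q^4 + 12*q^3 + 18*q^2 + 24*q + 6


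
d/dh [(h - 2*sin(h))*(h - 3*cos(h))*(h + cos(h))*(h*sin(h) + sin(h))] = -(h + 1)*(h - 2*sin(h))*(h - 3*cos(h))*(sin(h) - 1)*sin(h) + (h + 1)*(h - 2*sin(h))*(h + cos(h))*(3*sin(h) + 1)*sin(h) - (h + 1)*(h - 3*cos(h))*(h + cos(h))*(2*cos(h) - 1)*sin(h) + (h - 2*sin(h))*(h - 3*cos(h))*(h + cos(h))*(h*cos(h) + sqrt(2)*sin(h + pi/4))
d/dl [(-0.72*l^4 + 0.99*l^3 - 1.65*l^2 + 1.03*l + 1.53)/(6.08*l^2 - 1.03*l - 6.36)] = (-8.7552*l^5 + 8.244*l^4 + 16.2774*l^3 - 23.4521*l^2 + 2.3832*l - 4.9749)/(36.9664*l^4 - 12.5248*l^3 - 76.2767*l^2 + 13.1016*l + 40.4496)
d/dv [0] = 0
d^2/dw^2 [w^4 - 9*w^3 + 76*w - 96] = 6*w*(2*w - 9)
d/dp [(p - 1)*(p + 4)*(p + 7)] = 3*p^2 + 20*p + 17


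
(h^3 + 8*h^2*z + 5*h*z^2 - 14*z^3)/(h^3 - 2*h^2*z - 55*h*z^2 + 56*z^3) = (-h - 2*z)/(-h + 8*z)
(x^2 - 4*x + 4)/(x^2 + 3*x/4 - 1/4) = 4*(x^2 - 4*x + 4)/(4*x^2 + 3*x - 1)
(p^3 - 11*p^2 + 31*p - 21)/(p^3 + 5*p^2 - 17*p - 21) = (p^2 - 8*p + 7)/(p^2 + 8*p + 7)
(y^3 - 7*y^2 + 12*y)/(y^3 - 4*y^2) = (y - 3)/y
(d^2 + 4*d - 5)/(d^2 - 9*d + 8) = (d + 5)/(d - 8)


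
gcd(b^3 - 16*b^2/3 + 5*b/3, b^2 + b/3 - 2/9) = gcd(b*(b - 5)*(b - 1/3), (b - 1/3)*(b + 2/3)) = b - 1/3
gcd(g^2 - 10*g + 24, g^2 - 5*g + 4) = g - 4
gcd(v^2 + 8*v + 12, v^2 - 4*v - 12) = v + 2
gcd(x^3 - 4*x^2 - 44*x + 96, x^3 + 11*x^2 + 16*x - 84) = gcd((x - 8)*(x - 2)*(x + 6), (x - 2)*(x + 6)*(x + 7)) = x^2 + 4*x - 12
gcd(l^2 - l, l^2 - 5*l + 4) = l - 1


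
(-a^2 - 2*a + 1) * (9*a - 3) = -9*a^3 - 15*a^2 + 15*a - 3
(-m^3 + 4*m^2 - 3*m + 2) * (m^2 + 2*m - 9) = -m^5 + 2*m^4 + 14*m^3 - 40*m^2 + 31*m - 18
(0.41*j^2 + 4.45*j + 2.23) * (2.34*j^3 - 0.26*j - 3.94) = 0.9594*j^5 + 10.413*j^4 + 5.1116*j^3 - 2.7724*j^2 - 18.1128*j - 8.7862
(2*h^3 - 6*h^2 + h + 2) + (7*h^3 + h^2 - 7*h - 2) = 9*h^3 - 5*h^2 - 6*h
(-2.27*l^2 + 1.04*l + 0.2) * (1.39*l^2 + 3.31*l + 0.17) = -3.1553*l^4 - 6.0681*l^3 + 3.3345*l^2 + 0.8388*l + 0.034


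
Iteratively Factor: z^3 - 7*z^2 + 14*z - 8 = (z - 4)*(z^2 - 3*z + 2) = (z - 4)*(z - 1)*(z - 2)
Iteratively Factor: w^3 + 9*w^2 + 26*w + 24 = (w + 4)*(w^2 + 5*w + 6) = (w + 3)*(w + 4)*(w + 2)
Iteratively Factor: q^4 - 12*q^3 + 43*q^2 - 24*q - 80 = (q - 5)*(q^3 - 7*q^2 + 8*q + 16) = (q - 5)*(q - 4)*(q^2 - 3*q - 4) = (q - 5)*(q - 4)*(q + 1)*(q - 4)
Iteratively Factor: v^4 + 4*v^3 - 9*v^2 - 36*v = (v + 4)*(v^3 - 9*v) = v*(v + 4)*(v^2 - 9) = v*(v - 3)*(v + 4)*(v + 3)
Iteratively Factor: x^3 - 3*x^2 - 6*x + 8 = (x - 1)*(x^2 - 2*x - 8) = (x - 1)*(x + 2)*(x - 4)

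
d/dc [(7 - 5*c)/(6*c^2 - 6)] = (5*c^2 - 14*c + 5)/(6*(c^4 - 2*c^2 + 1))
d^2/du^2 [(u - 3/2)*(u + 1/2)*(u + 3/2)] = 6*u + 1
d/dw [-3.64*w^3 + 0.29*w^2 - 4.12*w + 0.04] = -10.92*w^2 + 0.58*w - 4.12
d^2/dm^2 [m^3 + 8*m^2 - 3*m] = 6*m + 16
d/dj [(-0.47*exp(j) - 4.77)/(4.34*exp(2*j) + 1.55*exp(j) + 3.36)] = (2.0398*exp(2*j) + 41.4036*exp(j) + 5.8143)*exp(j)/(18.8356*exp(4*j) + 13.454*exp(3*j) + 31.5673*exp(2*j) + 10.416*exp(j) + 11.2896)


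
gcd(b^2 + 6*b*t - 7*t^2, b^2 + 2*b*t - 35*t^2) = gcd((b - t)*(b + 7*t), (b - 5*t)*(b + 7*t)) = b + 7*t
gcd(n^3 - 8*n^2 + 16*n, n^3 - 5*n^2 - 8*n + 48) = n^2 - 8*n + 16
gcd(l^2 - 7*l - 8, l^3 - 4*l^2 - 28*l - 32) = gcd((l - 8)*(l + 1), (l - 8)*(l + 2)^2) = l - 8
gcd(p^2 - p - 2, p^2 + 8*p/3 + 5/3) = p + 1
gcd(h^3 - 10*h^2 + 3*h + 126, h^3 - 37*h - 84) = h^2 - 4*h - 21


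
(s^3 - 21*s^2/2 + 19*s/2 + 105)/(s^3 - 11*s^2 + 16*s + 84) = (s + 5/2)/(s + 2)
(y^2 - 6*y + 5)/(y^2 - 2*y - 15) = (y - 1)/(y + 3)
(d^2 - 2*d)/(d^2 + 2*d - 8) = d/(d + 4)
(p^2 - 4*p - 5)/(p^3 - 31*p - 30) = (p - 5)/(p^2 - p - 30)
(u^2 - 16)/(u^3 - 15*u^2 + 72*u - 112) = (u + 4)/(u^2 - 11*u + 28)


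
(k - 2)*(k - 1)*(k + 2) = k^3 - k^2 - 4*k + 4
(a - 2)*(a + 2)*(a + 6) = a^3 + 6*a^2 - 4*a - 24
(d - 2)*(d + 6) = d^2 + 4*d - 12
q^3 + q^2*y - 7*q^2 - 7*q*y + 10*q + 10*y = (q - 5)*(q - 2)*(q + y)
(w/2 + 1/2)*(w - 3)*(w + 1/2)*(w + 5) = w^4/2 + 7*w^3/4 - 23*w^2/4 - 43*w/4 - 15/4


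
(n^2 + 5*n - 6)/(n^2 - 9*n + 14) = (n^2 + 5*n - 6)/(n^2 - 9*n + 14)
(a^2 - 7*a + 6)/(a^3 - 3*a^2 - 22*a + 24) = 1/(a + 4)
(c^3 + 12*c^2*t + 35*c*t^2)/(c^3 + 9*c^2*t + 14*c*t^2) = (c + 5*t)/(c + 2*t)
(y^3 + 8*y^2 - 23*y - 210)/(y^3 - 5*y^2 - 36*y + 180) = (y + 7)/(y - 6)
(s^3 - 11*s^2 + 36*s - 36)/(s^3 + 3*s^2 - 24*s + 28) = (s^2 - 9*s + 18)/(s^2 + 5*s - 14)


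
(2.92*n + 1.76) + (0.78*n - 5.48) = 3.7*n - 3.72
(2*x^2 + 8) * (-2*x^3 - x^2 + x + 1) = -4*x^5 - 2*x^4 - 14*x^3 - 6*x^2 + 8*x + 8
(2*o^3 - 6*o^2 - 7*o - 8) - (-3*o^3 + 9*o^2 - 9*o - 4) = 5*o^3 - 15*o^2 + 2*o - 4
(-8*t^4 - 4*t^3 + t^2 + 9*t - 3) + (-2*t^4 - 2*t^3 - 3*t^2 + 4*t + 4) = -10*t^4 - 6*t^3 - 2*t^2 + 13*t + 1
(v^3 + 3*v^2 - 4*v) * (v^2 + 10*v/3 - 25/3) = v^5 + 19*v^4/3 - 7*v^3/3 - 115*v^2/3 + 100*v/3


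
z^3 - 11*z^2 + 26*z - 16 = (z - 8)*(z - 2)*(z - 1)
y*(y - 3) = y^2 - 3*y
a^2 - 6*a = a*(a - 6)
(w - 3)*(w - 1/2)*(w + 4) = w^3 + w^2/2 - 25*w/2 + 6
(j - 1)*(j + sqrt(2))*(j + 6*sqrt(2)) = j^3 - j^2 + 7*sqrt(2)*j^2 - 7*sqrt(2)*j + 12*j - 12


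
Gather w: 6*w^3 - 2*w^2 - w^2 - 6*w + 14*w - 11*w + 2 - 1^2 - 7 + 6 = 6*w^3 - 3*w^2 - 3*w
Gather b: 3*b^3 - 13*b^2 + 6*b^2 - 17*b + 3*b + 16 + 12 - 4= 3*b^3 - 7*b^2 - 14*b + 24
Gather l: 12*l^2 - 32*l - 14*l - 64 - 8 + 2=12*l^2 - 46*l - 70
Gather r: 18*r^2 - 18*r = 18*r^2 - 18*r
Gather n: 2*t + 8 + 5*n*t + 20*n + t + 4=n*(5*t + 20) + 3*t + 12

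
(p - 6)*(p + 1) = p^2 - 5*p - 6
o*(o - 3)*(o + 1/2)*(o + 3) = o^4 + o^3/2 - 9*o^2 - 9*o/2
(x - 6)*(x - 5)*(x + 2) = x^3 - 9*x^2 + 8*x + 60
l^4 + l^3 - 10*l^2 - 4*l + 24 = (l - 2)^2*(l + 2)*(l + 3)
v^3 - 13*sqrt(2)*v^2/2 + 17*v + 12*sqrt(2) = (v - 4*sqrt(2))*(v - 3*sqrt(2))*(v + sqrt(2)/2)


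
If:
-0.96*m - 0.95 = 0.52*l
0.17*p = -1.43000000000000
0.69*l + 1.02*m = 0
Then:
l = 7.34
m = -4.97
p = -8.41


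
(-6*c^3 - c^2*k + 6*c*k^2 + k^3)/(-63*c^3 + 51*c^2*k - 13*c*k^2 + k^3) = (6*c^3 + c^2*k - 6*c*k^2 - k^3)/(63*c^3 - 51*c^2*k + 13*c*k^2 - k^3)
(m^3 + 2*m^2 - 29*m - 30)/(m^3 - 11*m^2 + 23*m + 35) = (m + 6)/(m - 7)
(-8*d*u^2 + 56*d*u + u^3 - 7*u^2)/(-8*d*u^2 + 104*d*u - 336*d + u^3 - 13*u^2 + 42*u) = u/(u - 6)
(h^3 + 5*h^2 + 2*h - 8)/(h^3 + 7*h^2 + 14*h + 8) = (h - 1)/(h + 1)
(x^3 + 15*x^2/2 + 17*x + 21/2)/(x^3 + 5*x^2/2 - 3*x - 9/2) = (2*x + 7)/(2*x - 3)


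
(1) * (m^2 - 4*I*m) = m^2 - 4*I*m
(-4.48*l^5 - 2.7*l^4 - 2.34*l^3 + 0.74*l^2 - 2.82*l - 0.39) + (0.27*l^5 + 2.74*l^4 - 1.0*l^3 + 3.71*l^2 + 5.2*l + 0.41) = -4.21*l^5 + 0.04*l^4 - 3.34*l^3 + 4.45*l^2 + 2.38*l + 0.02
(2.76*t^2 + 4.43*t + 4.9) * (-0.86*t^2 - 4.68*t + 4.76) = -2.3736*t^4 - 16.7266*t^3 - 11.8088*t^2 - 1.8452*t + 23.324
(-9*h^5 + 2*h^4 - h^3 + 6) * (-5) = 45*h^5 - 10*h^4 + 5*h^3 - 30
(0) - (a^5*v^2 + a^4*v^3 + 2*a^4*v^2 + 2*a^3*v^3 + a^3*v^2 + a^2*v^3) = -a^5*v^2 - a^4*v^3 - 2*a^4*v^2 - 2*a^3*v^3 - a^3*v^2 - a^2*v^3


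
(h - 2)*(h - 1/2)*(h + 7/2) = h^3 + h^2 - 31*h/4 + 7/2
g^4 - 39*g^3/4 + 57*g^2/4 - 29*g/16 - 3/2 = (g - 8)*(g - 3/2)*(g - 1/2)*(g + 1/4)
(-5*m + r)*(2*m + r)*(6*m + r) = -60*m^3 - 28*m^2*r + 3*m*r^2 + r^3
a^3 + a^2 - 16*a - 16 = (a - 4)*(a + 1)*(a + 4)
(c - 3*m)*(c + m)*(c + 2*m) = c^3 - 7*c*m^2 - 6*m^3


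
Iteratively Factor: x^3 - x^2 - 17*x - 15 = (x + 3)*(x^2 - 4*x - 5) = (x + 1)*(x + 3)*(x - 5)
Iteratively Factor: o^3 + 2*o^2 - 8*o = (o)*(o^2 + 2*o - 8) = o*(o + 4)*(o - 2)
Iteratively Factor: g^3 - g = (g)*(g^2 - 1) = g*(g + 1)*(g - 1)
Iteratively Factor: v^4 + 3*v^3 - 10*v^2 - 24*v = (v - 3)*(v^3 + 6*v^2 + 8*v) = (v - 3)*(v + 2)*(v^2 + 4*v) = v*(v - 3)*(v + 2)*(v + 4)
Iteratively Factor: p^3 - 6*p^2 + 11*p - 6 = (p - 3)*(p^2 - 3*p + 2) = (p - 3)*(p - 2)*(p - 1)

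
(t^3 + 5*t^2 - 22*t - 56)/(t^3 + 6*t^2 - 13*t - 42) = (t - 4)/(t - 3)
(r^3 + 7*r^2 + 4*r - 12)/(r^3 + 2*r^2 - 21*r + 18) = (r + 2)/(r - 3)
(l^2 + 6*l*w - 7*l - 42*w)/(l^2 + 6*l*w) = (l - 7)/l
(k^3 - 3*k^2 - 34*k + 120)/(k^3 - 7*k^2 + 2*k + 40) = (k + 6)/(k + 2)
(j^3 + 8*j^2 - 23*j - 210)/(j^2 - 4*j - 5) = (j^2 + 13*j + 42)/(j + 1)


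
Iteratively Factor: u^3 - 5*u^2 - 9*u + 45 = (u - 5)*(u^2 - 9) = (u - 5)*(u + 3)*(u - 3)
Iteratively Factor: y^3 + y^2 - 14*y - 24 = (y + 3)*(y^2 - 2*y - 8) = (y - 4)*(y + 3)*(y + 2)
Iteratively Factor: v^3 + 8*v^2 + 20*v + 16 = (v + 2)*(v^2 + 6*v + 8) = (v + 2)^2*(v + 4)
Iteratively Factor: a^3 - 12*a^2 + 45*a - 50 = (a - 5)*(a^2 - 7*a + 10) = (a - 5)^2*(a - 2)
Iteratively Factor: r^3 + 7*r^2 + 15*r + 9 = (r + 3)*(r^2 + 4*r + 3) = (r + 1)*(r + 3)*(r + 3)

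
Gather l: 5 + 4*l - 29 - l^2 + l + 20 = -l^2 + 5*l - 4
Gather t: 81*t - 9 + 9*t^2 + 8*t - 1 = 9*t^2 + 89*t - 10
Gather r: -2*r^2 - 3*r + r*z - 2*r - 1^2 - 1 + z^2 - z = -2*r^2 + r*(z - 5) + z^2 - z - 2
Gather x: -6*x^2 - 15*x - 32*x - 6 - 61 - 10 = -6*x^2 - 47*x - 77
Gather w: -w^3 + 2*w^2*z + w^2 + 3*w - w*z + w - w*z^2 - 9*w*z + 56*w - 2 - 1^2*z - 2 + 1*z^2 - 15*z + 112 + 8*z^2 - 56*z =-w^3 + w^2*(2*z + 1) + w*(-z^2 - 10*z + 60) + 9*z^2 - 72*z + 108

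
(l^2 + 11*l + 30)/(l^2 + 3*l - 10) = (l + 6)/(l - 2)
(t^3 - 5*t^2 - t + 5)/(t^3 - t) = (t - 5)/t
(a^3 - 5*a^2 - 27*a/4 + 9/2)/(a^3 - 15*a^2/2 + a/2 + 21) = (a^2 - 13*a/2 + 3)/(a^2 - 9*a + 14)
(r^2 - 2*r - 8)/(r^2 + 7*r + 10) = (r - 4)/(r + 5)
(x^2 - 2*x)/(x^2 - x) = (x - 2)/(x - 1)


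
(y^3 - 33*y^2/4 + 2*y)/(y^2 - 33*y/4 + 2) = y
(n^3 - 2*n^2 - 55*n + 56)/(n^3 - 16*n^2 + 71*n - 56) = (n + 7)/(n - 7)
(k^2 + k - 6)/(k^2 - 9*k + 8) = (k^2 + k - 6)/(k^2 - 9*k + 8)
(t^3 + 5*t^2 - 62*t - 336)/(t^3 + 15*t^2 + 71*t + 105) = (t^2 - 2*t - 48)/(t^2 + 8*t + 15)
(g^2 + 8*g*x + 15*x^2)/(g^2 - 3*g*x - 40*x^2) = (-g - 3*x)/(-g + 8*x)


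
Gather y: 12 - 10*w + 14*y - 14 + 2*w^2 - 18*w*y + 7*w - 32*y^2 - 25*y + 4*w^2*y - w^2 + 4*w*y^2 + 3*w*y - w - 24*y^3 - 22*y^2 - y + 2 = w^2 - 4*w - 24*y^3 + y^2*(4*w - 54) + y*(4*w^2 - 15*w - 12)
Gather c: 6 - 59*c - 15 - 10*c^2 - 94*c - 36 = -10*c^2 - 153*c - 45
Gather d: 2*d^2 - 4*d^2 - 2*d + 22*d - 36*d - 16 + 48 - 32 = -2*d^2 - 16*d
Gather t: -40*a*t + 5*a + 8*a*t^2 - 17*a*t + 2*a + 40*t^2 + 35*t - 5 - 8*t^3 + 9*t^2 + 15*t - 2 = 7*a - 8*t^3 + t^2*(8*a + 49) + t*(50 - 57*a) - 7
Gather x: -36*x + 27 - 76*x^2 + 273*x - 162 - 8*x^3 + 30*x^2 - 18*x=-8*x^3 - 46*x^2 + 219*x - 135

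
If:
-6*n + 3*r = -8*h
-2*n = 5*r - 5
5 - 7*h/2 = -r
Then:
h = 105/71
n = 585/284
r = 25/142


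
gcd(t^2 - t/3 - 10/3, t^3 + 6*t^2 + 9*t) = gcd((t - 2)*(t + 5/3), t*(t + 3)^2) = 1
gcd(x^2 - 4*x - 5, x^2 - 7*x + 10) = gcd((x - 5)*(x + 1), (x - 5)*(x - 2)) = x - 5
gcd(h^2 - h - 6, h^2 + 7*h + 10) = h + 2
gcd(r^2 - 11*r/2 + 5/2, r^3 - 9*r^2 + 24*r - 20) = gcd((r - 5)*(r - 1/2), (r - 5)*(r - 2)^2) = r - 5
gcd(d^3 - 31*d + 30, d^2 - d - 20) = d - 5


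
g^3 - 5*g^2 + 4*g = g*(g - 4)*(g - 1)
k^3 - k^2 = k^2*(k - 1)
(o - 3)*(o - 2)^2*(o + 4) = o^4 - 3*o^3 - 12*o^2 + 52*o - 48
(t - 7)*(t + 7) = t^2 - 49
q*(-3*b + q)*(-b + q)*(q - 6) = 3*b^2*q^2 - 18*b^2*q - 4*b*q^3 + 24*b*q^2 + q^4 - 6*q^3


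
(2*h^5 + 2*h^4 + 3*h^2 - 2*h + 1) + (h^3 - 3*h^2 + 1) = 2*h^5 + 2*h^4 + h^3 - 2*h + 2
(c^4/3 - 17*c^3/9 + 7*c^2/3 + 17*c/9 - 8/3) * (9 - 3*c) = -c^5 + 26*c^4/3 - 24*c^3 + 46*c^2/3 + 25*c - 24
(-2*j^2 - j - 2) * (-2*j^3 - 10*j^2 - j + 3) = 4*j^5 + 22*j^4 + 16*j^3 + 15*j^2 - j - 6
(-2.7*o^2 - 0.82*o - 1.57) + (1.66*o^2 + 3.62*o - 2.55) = -1.04*o^2 + 2.8*o - 4.12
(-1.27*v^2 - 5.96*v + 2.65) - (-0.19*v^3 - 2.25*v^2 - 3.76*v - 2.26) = 0.19*v^3 + 0.98*v^2 - 2.2*v + 4.91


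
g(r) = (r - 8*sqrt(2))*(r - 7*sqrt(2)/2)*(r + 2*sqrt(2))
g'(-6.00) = 279.22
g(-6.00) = -601.27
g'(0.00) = 10.00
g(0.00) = 158.39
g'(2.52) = -38.66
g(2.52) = 114.28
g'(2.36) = -36.70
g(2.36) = 120.31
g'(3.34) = -46.28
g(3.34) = 79.18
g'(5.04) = -49.22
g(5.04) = -4.46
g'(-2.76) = 107.01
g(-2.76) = 7.42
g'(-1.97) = 74.58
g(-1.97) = 78.91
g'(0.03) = 9.20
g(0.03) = 158.68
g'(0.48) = -2.21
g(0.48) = 160.21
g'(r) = (r - 8*sqrt(2))*(r - 7*sqrt(2)/2) + (r - 8*sqrt(2))*(r + 2*sqrt(2)) + (r - 7*sqrt(2)/2)*(r + 2*sqrt(2))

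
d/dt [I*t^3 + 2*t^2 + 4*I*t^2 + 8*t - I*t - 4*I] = 3*I*t^2 + t*(4 + 8*I) + 8 - I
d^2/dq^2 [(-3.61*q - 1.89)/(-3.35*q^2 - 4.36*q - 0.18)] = ((3.61*q + 1.89)*(6.7*q + 4.36)*(13.4*q + 8.72) - (72.561*q + 44.1422)*(3.35*q^2 + 4.36*q + 0.18))/(3.35*q^2 + 4.36*q + 0.18)^3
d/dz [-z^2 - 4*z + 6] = -2*z - 4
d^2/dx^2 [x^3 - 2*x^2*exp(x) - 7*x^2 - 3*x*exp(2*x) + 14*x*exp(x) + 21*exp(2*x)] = -2*x^2*exp(x) - 12*x*exp(2*x) + 6*x*exp(x) + 6*x + 72*exp(2*x) + 24*exp(x) - 14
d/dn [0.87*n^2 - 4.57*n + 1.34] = 1.74*n - 4.57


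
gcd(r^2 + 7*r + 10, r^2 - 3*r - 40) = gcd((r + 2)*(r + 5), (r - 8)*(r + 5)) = r + 5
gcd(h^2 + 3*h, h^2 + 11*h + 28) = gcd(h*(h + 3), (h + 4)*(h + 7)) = 1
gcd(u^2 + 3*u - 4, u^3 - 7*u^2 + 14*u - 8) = u - 1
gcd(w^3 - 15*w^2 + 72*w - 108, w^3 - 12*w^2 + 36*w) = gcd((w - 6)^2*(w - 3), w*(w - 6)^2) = w^2 - 12*w + 36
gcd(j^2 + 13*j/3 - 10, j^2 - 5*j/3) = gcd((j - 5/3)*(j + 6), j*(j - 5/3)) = j - 5/3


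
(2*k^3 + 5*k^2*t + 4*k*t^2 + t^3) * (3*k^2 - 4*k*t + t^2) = 6*k^5 + 7*k^4*t - 6*k^3*t^2 - 8*k^2*t^3 + t^5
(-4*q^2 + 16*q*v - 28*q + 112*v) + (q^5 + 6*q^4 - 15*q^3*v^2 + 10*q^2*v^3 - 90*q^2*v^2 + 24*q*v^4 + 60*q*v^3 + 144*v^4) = q^5 + 6*q^4 - 15*q^3*v^2 + 10*q^2*v^3 - 90*q^2*v^2 - 4*q^2 + 24*q*v^4 + 60*q*v^3 + 16*q*v - 28*q + 144*v^4 + 112*v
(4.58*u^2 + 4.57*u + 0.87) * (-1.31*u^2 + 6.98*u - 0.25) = -5.9998*u^4 + 25.9817*u^3 + 29.6139*u^2 + 4.9301*u - 0.2175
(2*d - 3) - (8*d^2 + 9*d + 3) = -8*d^2 - 7*d - 6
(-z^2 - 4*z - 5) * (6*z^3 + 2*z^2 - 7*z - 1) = -6*z^5 - 26*z^4 - 31*z^3 + 19*z^2 + 39*z + 5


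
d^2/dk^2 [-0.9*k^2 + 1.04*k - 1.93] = -1.80000000000000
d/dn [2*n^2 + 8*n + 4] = 4*n + 8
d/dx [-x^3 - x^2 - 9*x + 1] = -3*x^2 - 2*x - 9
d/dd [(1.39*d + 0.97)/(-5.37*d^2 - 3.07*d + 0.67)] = (7.4643*d^2 + 10.4178*d + 3.9092)/(28.8369*d^4 + 32.9718*d^3 + 2.2291*d^2 - 4.1138*d + 0.4489)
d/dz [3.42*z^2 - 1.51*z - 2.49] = 6.84*z - 1.51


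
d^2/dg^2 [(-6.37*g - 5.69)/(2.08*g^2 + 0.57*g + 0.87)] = (-(4.16*g + 0.57)*(6.37*g + 5.69)*(8.32*g + 1.14) + (79.4976*g + 30.9322)*(2.08*g^2 + 0.57*g + 0.87))/(2.08*g^2 + 0.57*g + 0.87)^3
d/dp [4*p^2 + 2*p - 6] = 8*p + 2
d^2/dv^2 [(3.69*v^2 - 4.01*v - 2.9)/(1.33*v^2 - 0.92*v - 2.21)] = (-5.15641000000001*v^3 + 34.297242*v^2 - 49.428918*v + 30.393862)/(2.352637*v^6 - 4.882164*v^5 - 8.350671*v^4 + 15.446248*v^3 + 13.875927*v^2 - 13.480116*v - 10.793861)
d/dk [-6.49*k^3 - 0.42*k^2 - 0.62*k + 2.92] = -19.47*k^2 - 0.84*k - 0.62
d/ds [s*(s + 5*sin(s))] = 5*s*cos(s) + 2*s + 5*sin(s)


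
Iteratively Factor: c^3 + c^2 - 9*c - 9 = (c + 1)*(c^2 - 9) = (c - 3)*(c + 1)*(c + 3)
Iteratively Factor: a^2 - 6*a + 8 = (a - 2)*(a - 4)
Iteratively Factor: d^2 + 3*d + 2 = (d + 1)*(d + 2)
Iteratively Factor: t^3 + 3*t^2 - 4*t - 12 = (t + 2)*(t^2 + t - 6) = (t - 2)*(t + 2)*(t + 3)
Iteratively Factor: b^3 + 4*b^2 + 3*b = (b)*(b^2 + 4*b + 3) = b*(b + 1)*(b + 3)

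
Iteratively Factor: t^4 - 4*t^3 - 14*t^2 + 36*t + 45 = (t - 5)*(t^3 + t^2 - 9*t - 9) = (t - 5)*(t + 1)*(t^2 - 9) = (t - 5)*(t + 1)*(t + 3)*(t - 3)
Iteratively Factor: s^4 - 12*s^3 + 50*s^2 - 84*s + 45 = (s - 3)*(s^3 - 9*s^2 + 23*s - 15) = (s - 3)*(s - 1)*(s^2 - 8*s + 15) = (s - 3)^2*(s - 1)*(s - 5)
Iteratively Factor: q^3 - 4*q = (q + 2)*(q^2 - 2*q) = (q - 2)*(q + 2)*(q)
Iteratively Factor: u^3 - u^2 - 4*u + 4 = (u + 2)*(u^2 - 3*u + 2) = (u - 1)*(u + 2)*(u - 2)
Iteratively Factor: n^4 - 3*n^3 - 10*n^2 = (n)*(n^3 - 3*n^2 - 10*n) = n^2*(n^2 - 3*n - 10) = n^2*(n + 2)*(n - 5)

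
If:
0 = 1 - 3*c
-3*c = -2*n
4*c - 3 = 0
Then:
No Solution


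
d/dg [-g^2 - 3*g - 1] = -2*g - 3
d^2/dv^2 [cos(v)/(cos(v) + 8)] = 8*(cos(v)^2 - 8*cos(v) - 2)/(cos(v) + 8)^3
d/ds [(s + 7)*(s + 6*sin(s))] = s + (s + 7)*(6*cos(s) + 1) + 6*sin(s)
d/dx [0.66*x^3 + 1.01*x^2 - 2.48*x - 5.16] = 1.98*x^2 + 2.02*x - 2.48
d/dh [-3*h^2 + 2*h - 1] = 2 - 6*h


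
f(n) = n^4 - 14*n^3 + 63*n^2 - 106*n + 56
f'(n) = 4*n^3 - 42*n^2 + 126*n - 106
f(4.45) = -9.70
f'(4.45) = -24.52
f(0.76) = 6.02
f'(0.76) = -32.74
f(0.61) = 11.74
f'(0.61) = -43.86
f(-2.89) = 1296.21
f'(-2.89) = -917.48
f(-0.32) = 96.84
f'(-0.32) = -150.75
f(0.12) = 44.16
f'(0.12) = -91.48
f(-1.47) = 397.10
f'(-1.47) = -394.68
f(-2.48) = 957.72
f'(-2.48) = -737.81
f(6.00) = -40.00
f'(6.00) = 2.00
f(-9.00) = 22880.00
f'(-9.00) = -7558.00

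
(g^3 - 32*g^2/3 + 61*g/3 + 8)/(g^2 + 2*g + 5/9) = 3*(g^2 - 11*g + 24)/(3*g + 5)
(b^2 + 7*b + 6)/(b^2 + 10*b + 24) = (b + 1)/(b + 4)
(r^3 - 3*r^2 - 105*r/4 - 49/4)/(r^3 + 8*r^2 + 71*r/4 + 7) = (r - 7)/(r + 4)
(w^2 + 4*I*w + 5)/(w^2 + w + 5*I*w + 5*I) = (w - I)/(w + 1)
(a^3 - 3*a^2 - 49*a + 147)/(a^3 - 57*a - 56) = (a^2 - 10*a + 21)/(a^2 - 7*a - 8)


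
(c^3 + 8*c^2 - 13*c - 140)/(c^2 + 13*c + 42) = (c^2 + c - 20)/(c + 6)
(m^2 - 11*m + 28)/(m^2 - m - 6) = (-m^2 + 11*m - 28)/(-m^2 + m + 6)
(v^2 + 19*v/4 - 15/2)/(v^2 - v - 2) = (-v^2 - 19*v/4 + 15/2)/(-v^2 + v + 2)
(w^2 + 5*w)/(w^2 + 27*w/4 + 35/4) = 4*w/(4*w + 7)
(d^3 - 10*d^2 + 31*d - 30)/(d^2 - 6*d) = (d^3 - 10*d^2 + 31*d - 30)/(d*(d - 6))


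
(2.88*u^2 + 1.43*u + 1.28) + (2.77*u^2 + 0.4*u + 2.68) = 5.65*u^2 + 1.83*u + 3.96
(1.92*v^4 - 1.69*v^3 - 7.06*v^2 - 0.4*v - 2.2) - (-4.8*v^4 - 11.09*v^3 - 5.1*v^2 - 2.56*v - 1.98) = 6.72*v^4 + 9.4*v^3 - 1.96*v^2 + 2.16*v - 0.22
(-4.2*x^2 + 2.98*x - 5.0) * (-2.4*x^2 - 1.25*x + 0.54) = 10.08*x^4 - 1.902*x^3 + 6.007*x^2 + 7.8592*x - 2.7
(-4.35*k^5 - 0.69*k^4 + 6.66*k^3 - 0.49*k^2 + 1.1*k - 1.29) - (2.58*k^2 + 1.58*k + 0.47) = -4.35*k^5 - 0.69*k^4 + 6.66*k^3 - 3.07*k^2 - 0.48*k - 1.76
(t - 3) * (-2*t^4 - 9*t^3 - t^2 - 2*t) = -2*t^5 - 3*t^4 + 26*t^3 + t^2 + 6*t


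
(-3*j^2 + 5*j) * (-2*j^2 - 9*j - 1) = 6*j^4 + 17*j^3 - 42*j^2 - 5*j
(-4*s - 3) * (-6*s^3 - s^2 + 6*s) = 24*s^4 + 22*s^3 - 21*s^2 - 18*s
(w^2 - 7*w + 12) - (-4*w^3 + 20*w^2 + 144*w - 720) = 4*w^3 - 19*w^2 - 151*w + 732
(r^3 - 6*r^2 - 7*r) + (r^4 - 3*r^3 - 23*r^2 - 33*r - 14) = r^4 - 2*r^3 - 29*r^2 - 40*r - 14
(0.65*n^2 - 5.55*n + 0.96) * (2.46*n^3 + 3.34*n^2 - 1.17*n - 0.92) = 1.599*n^5 - 11.482*n^4 - 16.9359*n^3 + 9.1019*n^2 + 3.9828*n - 0.8832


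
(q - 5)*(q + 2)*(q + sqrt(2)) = q^3 - 3*q^2 + sqrt(2)*q^2 - 10*q - 3*sqrt(2)*q - 10*sqrt(2)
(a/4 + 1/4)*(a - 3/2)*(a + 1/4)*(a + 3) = a^4/4 + 11*a^3/16 - 19*a^2/32 - 21*a/16 - 9/32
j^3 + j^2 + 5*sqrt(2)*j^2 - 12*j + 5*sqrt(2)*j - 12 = (j + 1)*(j - sqrt(2))*(j + 6*sqrt(2))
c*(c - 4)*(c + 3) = c^3 - c^2 - 12*c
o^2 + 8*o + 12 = (o + 2)*(o + 6)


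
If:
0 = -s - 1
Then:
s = -1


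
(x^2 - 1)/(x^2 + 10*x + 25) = (x^2 - 1)/(x^2 + 10*x + 25)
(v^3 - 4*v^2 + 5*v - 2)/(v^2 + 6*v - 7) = (v^2 - 3*v + 2)/(v + 7)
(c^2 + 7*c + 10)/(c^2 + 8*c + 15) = (c + 2)/(c + 3)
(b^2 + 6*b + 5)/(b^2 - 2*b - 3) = (b + 5)/(b - 3)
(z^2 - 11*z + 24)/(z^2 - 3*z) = (z - 8)/z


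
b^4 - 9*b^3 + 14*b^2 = b^2*(b - 7)*(b - 2)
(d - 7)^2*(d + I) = d^3 - 14*d^2 + I*d^2 + 49*d - 14*I*d + 49*I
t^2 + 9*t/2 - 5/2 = (t - 1/2)*(t + 5)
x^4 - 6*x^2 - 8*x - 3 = (x - 3)*(x + 1)^3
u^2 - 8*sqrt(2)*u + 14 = (u - 7*sqrt(2))*(u - sqrt(2))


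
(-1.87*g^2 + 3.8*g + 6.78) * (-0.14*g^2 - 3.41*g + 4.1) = 0.2618*g^4 + 5.8447*g^3 - 21.5742*g^2 - 7.5398*g + 27.798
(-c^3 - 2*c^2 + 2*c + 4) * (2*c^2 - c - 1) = -2*c^5 - 3*c^4 + 7*c^3 + 8*c^2 - 6*c - 4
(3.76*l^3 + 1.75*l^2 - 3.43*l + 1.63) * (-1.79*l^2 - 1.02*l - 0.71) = -6.7304*l^5 - 6.9677*l^4 + 1.6851*l^3 - 0.6616*l^2 + 0.7727*l - 1.1573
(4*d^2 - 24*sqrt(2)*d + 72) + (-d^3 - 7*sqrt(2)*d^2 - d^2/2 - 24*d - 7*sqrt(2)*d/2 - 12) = -d^3 - 7*sqrt(2)*d^2 + 7*d^2/2 - 55*sqrt(2)*d/2 - 24*d + 60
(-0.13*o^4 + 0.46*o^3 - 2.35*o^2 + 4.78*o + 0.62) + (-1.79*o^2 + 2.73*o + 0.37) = -0.13*o^4 + 0.46*o^3 - 4.14*o^2 + 7.51*o + 0.99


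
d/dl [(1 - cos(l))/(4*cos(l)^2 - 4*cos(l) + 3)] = (-4*cos(l)^2 + 8*cos(l) - 1)*sin(l)/(4*sin(l)^2 + 4*cos(l) - 7)^2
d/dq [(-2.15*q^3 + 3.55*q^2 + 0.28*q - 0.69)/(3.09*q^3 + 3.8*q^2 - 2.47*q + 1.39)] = (-19.1395*q^4 + 8.8906*q^3 - 12.4017*q^2 + 15.113*q - 1.3151)/(9.5481*q^6 + 23.484*q^5 - 0.8246*q^4 - 10.1818*q^3 + 16.6649*q^2 - 6.8666*q + 1.9321)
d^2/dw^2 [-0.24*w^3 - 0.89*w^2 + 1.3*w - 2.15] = -1.44*w - 1.78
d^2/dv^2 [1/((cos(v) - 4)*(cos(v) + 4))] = 2*(-2*sin(v)^4 + 33*sin(v)^2 - 15)/((cos(v) - 4)^3*(cos(v) + 4)^3)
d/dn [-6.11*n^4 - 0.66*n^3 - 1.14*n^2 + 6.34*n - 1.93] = -24.44*n^3 - 1.98*n^2 - 2.28*n + 6.34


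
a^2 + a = a*(a + 1)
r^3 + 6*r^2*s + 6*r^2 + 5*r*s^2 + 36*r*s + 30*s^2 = (r + 6)*(r + s)*(r + 5*s)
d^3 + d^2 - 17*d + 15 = (d - 3)*(d - 1)*(d + 5)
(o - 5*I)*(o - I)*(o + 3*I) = o^3 - 3*I*o^2 + 13*o - 15*I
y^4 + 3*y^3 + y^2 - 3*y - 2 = (y - 1)*(y + 1)^2*(y + 2)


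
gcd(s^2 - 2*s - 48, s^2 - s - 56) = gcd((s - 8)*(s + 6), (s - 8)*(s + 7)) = s - 8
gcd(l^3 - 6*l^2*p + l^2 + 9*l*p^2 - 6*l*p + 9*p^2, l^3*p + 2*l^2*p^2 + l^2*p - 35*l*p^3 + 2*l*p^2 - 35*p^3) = l + 1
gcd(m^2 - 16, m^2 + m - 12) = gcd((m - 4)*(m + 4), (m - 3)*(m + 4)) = m + 4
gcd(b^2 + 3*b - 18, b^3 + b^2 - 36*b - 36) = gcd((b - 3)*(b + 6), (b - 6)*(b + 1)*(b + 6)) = b + 6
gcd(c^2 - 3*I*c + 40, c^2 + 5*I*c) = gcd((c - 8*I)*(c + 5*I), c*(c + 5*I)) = c + 5*I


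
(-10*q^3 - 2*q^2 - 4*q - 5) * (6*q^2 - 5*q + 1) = -60*q^5 + 38*q^4 - 24*q^3 - 12*q^2 + 21*q - 5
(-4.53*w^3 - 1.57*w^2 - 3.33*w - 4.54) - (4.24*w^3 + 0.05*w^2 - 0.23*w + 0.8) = -8.77*w^3 - 1.62*w^2 - 3.1*w - 5.34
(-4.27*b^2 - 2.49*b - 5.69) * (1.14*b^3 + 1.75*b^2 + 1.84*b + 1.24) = -4.8678*b^5 - 10.3111*b^4 - 18.7009*b^3 - 19.8339*b^2 - 13.5572*b - 7.0556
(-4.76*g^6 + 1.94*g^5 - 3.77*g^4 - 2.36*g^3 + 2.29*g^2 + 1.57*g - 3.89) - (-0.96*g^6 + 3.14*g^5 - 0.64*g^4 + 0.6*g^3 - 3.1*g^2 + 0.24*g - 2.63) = -3.8*g^6 - 1.2*g^5 - 3.13*g^4 - 2.96*g^3 + 5.39*g^2 + 1.33*g - 1.26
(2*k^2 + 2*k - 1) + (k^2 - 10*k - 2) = 3*k^2 - 8*k - 3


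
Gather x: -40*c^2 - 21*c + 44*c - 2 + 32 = -40*c^2 + 23*c + 30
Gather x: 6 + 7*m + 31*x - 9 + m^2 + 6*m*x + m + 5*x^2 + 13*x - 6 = m^2 + 8*m + 5*x^2 + x*(6*m + 44) - 9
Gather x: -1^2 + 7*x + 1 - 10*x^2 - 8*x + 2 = -10*x^2 - x + 2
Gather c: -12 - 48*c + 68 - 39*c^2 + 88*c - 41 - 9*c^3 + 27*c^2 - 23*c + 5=-9*c^3 - 12*c^2 + 17*c + 20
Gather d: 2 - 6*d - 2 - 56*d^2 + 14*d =-56*d^2 + 8*d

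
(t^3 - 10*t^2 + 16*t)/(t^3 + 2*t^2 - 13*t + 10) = t*(t - 8)/(t^2 + 4*t - 5)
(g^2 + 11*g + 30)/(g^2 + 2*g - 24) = (g + 5)/(g - 4)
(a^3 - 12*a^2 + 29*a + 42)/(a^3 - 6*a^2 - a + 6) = (a - 7)/(a - 1)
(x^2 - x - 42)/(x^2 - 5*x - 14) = (x + 6)/(x + 2)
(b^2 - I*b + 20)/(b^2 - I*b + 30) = (b^2 - I*b + 20)/(b^2 - I*b + 30)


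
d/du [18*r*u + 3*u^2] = 18*r + 6*u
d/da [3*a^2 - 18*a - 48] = 6*a - 18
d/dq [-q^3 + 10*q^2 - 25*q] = -3*q^2 + 20*q - 25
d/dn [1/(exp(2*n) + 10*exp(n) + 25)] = 2*(-exp(n) - 5)*exp(n)/(exp(2*n) + 10*exp(n) + 25)^2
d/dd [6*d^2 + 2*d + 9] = 12*d + 2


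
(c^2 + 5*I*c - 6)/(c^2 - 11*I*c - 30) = (-c^2 - 5*I*c + 6)/(-c^2 + 11*I*c + 30)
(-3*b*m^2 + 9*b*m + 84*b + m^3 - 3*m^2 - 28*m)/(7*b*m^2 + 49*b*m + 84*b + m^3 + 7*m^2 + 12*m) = (-3*b*m + 21*b + m^2 - 7*m)/(7*b*m + 21*b + m^2 + 3*m)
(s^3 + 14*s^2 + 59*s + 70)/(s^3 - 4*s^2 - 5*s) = (s^3 + 14*s^2 + 59*s + 70)/(s*(s^2 - 4*s - 5))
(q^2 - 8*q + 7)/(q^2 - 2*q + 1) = (q - 7)/(q - 1)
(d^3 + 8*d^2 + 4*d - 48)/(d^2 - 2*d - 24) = (d^2 + 4*d - 12)/(d - 6)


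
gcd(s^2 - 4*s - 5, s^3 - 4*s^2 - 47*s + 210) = s - 5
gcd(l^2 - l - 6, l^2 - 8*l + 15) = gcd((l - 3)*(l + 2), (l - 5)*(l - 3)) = l - 3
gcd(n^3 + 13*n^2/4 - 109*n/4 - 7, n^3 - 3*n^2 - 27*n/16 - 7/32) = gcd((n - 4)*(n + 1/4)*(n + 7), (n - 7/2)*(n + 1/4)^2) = n + 1/4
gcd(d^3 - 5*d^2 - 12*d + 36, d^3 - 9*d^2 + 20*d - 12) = d^2 - 8*d + 12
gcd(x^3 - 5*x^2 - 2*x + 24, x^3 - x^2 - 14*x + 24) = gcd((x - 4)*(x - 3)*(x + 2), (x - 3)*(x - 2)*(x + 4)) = x - 3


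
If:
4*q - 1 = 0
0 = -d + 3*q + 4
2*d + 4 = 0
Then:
No Solution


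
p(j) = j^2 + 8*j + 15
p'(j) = 2*j + 8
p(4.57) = 72.44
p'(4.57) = 17.14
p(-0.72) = 9.76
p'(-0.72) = 6.56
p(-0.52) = 11.11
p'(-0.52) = 6.96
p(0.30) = 17.49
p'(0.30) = 8.60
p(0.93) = 23.30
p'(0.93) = 9.86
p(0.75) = 21.56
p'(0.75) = 9.50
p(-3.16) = -0.29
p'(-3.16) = 1.68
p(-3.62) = -0.86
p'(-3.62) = 0.76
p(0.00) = 15.00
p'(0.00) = 8.00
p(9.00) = 168.00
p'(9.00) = 26.00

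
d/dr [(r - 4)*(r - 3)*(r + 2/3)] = 3*r^2 - 38*r/3 + 22/3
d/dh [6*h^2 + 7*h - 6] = 12*h + 7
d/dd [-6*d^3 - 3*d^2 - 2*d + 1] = -18*d^2 - 6*d - 2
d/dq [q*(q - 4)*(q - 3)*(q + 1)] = 4*q^3 - 18*q^2 + 10*q + 12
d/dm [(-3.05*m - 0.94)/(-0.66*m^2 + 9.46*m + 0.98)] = (-2.013*m^2 - 1.2408*m + 5.9034)/(0.4356*m^4 - 12.4872*m^3 + 88.198*m^2 + 18.5416*m + 0.9604)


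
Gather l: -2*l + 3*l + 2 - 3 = l - 1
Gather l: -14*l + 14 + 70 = 84 - 14*l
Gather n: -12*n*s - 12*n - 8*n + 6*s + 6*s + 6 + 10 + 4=n*(-12*s - 20) + 12*s + 20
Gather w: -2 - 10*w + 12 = 10 - 10*w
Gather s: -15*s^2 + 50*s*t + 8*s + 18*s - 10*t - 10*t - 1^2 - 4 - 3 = -15*s^2 + s*(50*t + 26) - 20*t - 8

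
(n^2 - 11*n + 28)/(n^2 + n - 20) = (n - 7)/(n + 5)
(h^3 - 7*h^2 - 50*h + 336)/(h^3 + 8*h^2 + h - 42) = (h^2 - 14*h + 48)/(h^2 + h - 6)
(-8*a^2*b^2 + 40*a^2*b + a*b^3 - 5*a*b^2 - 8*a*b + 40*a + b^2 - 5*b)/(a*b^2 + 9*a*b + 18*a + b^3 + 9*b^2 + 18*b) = (-8*a^2*b^2 + 40*a^2*b + a*b^3 - 5*a*b^2 - 8*a*b + 40*a + b^2 - 5*b)/(a*b^2 + 9*a*b + 18*a + b^3 + 9*b^2 + 18*b)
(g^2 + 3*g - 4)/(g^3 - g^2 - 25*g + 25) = (g + 4)/(g^2 - 25)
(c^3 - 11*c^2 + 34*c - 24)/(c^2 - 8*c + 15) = (c^3 - 11*c^2 + 34*c - 24)/(c^2 - 8*c + 15)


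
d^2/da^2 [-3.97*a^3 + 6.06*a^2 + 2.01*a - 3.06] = 12.12 - 23.82*a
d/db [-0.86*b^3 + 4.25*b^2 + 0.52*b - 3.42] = -2.58*b^2 + 8.5*b + 0.52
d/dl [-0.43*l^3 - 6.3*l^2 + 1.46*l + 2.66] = -1.29*l^2 - 12.6*l + 1.46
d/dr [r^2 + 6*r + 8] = 2*r + 6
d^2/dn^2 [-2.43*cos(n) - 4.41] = 2.43*cos(n)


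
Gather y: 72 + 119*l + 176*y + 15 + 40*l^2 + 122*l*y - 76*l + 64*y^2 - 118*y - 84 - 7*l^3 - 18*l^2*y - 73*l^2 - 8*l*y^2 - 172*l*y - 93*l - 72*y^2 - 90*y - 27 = -7*l^3 - 33*l^2 - 50*l + y^2*(-8*l - 8) + y*(-18*l^2 - 50*l - 32) - 24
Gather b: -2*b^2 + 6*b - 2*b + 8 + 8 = -2*b^2 + 4*b + 16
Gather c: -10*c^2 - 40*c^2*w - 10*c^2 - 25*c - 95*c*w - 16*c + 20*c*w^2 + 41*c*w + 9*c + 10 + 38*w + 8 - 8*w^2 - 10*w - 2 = c^2*(-40*w - 20) + c*(20*w^2 - 54*w - 32) - 8*w^2 + 28*w + 16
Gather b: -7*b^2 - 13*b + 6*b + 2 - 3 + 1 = -7*b^2 - 7*b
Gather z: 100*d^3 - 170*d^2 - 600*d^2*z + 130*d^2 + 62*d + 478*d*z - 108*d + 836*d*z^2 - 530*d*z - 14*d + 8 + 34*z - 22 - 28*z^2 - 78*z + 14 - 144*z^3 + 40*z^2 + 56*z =100*d^3 - 40*d^2 - 60*d - 144*z^3 + z^2*(836*d + 12) + z*(-600*d^2 - 52*d + 12)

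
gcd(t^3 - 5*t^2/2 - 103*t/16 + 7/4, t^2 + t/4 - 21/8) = t + 7/4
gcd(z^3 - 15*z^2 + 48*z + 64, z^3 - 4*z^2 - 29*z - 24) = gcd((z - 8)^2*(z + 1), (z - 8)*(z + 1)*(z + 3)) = z^2 - 7*z - 8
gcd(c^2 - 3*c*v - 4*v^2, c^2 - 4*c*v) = -c + 4*v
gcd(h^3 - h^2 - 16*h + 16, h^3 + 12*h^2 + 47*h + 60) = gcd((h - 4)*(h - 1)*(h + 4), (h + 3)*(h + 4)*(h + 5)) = h + 4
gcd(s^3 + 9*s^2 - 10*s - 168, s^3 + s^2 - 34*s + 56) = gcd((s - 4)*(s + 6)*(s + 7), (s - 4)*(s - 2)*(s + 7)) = s^2 + 3*s - 28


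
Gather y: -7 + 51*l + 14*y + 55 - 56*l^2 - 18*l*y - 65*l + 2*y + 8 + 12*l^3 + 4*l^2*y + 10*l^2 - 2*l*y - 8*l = 12*l^3 - 46*l^2 - 22*l + y*(4*l^2 - 20*l + 16) + 56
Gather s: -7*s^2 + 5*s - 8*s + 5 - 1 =-7*s^2 - 3*s + 4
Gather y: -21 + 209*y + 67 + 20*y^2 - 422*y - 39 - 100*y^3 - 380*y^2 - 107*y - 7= -100*y^3 - 360*y^2 - 320*y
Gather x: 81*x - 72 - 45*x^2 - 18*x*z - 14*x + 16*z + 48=-45*x^2 + x*(67 - 18*z) + 16*z - 24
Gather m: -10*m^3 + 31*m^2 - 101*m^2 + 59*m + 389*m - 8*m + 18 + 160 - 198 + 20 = -10*m^3 - 70*m^2 + 440*m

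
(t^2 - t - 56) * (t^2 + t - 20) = t^4 - 77*t^2 - 36*t + 1120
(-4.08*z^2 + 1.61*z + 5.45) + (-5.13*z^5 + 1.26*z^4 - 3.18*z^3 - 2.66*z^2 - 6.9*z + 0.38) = -5.13*z^5 + 1.26*z^4 - 3.18*z^3 - 6.74*z^2 - 5.29*z + 5.83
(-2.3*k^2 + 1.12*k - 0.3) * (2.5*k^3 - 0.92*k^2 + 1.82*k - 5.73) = -5.75*k^5 + 4.916*k^4 - 5.9664*k^3 + 15.4934*k^2 - 6.9636*k + 1.719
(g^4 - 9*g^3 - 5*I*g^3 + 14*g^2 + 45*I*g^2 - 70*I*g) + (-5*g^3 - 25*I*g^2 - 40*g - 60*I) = g^4 - 14*g^3 - 5*I*g^3 + 14*g^2 + 20*I*g^2 - 40*g - 70*I*g - 60*I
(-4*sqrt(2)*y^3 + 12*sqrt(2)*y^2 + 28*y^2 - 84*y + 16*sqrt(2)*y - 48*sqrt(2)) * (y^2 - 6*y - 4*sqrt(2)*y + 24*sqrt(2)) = -4*sqrt(2)*y^5 + 36*sqrt(2)*y^4 + 60*y^4 - 540*y^3 - 168*sqrt(2)*y^3 + 952*y^2 + 864*sqrt(2)*y^2 - 1728*sqrt(2)*y + 1152*y - 2304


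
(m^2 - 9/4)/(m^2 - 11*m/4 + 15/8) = 2*(2*m + 3)/(4*m - 5)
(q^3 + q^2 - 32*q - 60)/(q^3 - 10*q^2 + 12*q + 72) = (q + 5)/(q - 6)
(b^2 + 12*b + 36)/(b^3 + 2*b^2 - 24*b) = (b + 6)/(b*(b - 4))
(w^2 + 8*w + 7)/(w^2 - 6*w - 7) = (w + 7)/(w - 7)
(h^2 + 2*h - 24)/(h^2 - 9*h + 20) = (h + 6)/(h - 5)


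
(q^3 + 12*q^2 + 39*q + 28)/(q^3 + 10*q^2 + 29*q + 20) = (q + 7)/(q + 5)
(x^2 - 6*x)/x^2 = (x - 6)/x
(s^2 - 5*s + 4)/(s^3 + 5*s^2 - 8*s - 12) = (s^2 - 5*s + 4)/(s^3 + 5*s^2 - 8*s - 12)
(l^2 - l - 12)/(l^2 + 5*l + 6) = (l - 4)/(l + 2)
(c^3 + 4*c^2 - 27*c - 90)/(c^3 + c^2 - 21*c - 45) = (c + 6)/(c + 3)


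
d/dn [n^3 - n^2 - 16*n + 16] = 3*n^2 - 2*n - 16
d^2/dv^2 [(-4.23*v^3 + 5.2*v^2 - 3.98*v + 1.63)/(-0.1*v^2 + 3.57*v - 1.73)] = (5.55111512312578e-17*v^5 + 102.725074*v^3 - 151.449618*v^2 + 75.320022*v - 22.948798)/(0.001*v^6 - 0.1071*v^5 + 3.87537*v^4 - 49.204953*v^3 + 67.043901*v^2 - 32.053959*v + 5.177717)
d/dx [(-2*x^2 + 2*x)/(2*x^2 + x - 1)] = 2*(-3*x^2 + 2*x - 1)/(4*x^4 + 4*x^3 - 3*x^2 - 2*x + 1)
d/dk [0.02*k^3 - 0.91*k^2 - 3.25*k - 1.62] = 0.06*k^2 - 1.82*k - 3.25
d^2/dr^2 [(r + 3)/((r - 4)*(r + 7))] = 2*(r^3 + 9*r^2 + 111*r + 195)/(r^6 + 9*r^5 - 57*r^4 - 477*r^3 + 1596*r^2 + 7056*r - 21952)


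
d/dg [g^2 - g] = 2*g - 1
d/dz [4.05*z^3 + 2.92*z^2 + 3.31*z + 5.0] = 12.15*z^2 + 5.84*z + 3.31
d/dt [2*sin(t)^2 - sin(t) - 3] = (4*sin(t) - 1)*cos(t)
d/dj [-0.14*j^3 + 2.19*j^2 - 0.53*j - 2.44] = -0.42*j^2 + 4.38*j - 0.53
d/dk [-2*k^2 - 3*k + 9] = -4*k - 3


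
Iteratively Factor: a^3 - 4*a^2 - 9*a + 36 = (a + 3)*(a^2 - 7*a + 12) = (a - 4)*(a + 3)*(a - 3)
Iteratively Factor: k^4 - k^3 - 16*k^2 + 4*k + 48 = (k + 2)*(k^3 - 3*k^2 - 10*k + 24) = (k - 2)*(k + 2)*(k^2 - k - 12) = (k - 2)*(k + 2)*(k + 3)*(k - 4)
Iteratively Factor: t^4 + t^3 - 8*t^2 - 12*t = (t + 2)*(t^3 - t^2 - 6*t) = (t - 3)*(t + 2)*(t^2 + 2*t) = (t - 3)*(t + 2)^2*(t)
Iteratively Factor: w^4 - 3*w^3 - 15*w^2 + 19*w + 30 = (w - 2)*(w^3 - w^2 - 17*w - 15) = (w - 2)*(w + 3)*(w^2 - 4*w - 5) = (w - 2)*(w + 1)*(w + 3)*(w - 5)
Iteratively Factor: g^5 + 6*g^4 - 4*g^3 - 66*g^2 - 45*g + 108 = (g + 4)*(g^4 + 2*g^3 - 12*g^2 - 18*g + 27) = (g + 3)*(g + 4)*(g^3 - g^2 - 9*g + 9) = (g + 3)^2*(g + 4)*(g^2 - 4*g + 3) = (g - 1)*(g + 3)^2*(g + 4)*(g - 3)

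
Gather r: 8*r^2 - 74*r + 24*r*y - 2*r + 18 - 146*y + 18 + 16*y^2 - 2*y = 8*r^2 + r*(24*y - 76) + 16*y^2 - 148*y + 36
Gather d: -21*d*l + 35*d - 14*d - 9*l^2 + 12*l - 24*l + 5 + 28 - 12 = d*(21 - 21*l) - 9*l^2 - 12*l + 21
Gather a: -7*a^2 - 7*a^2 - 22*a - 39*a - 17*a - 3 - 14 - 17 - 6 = -14*a^2 - 78*a - 40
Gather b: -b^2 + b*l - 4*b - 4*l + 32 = -b^2 + b*(l - 4) - 4*l + 32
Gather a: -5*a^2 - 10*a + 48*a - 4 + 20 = -5*a^2 + 38*a + 16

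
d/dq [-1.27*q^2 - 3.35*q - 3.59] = -2.54*q - 3.35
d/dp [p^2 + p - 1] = 2*p + 1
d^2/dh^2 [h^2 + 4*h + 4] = 2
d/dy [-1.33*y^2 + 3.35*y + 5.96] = 3.35 - 2.66*y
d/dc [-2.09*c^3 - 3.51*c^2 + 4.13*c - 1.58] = -6.27*c^2 - 7.02*c + 4.13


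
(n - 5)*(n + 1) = n^2 - 4*n - 5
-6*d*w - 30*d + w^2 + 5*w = (-6*d + w)*(w + 5)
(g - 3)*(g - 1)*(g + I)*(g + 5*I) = g^4 - 4*g^3 + 6*I*g^3 - 2*g^2 - 24*I*g^2 + 20*g + 18*I*g - 15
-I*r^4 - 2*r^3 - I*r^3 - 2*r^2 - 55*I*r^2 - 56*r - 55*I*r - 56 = (r - 8*I)*(r - I)*(r + 7*I)*(-I*r - I)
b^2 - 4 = (b - 2)*(b + 2)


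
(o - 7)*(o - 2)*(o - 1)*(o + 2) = o^4 - 8*o^3 + 3*o^2 + 32*o - 28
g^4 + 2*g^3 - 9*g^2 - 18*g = g*(g - 3)*(g + 2)*(g + 3)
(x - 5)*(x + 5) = x^2 - 25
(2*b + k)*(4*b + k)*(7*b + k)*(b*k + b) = 56*b^4*k + 56*b^4 + 50*b^3*k^2 + 50*b^3*k + 13*b^2*k^3 + 13*b^2*k^2 + b*k^4 + b*k^3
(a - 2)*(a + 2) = a^2 - 4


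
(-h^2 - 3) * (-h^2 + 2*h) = h^4 - 2*h^3 + 3*h^2 - 6*h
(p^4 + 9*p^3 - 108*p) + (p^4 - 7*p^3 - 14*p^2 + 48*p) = 2*p^4 + 2*p^3 - 14*p^2 - 60*p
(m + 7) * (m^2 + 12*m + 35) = m^3 + 19*m^2 + 119*m + 245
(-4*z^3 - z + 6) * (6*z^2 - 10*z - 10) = -24*z^5 + 40*z^4 + 34*z^3 + 46*z^2 - 50*z - 60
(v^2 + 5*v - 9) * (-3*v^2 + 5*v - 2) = -3*v^4 - 10*v^3 + 50*v^2 - 55*v + 18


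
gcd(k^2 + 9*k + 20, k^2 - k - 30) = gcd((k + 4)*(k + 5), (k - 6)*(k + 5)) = k + 5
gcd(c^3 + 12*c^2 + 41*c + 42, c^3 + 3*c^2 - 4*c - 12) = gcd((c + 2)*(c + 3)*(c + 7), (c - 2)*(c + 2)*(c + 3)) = c^2 + 5*c + 6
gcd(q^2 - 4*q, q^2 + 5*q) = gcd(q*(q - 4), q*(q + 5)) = q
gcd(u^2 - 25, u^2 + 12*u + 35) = u + 5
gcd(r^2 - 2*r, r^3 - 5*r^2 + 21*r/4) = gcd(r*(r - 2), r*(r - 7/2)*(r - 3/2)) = r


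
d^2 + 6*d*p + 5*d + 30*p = (d + 5)*(d + 6*p)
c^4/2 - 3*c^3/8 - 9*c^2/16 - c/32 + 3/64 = (c/2 + 1/4)*(c - 3/2)*(c - 1/4)*(c + 1/2)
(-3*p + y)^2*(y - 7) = 9*p^2*y - 63*p^2 - 6*p*y^2 + 42*p*y + y^3 - 7*y^2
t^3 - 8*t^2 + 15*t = t*(t - 5)*(t - 3)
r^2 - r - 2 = (r - 2)*(r + 1)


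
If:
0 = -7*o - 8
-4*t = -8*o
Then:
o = -8/7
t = -16/7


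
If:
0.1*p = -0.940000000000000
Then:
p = -9.40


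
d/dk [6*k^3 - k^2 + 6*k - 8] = 18*k^2 - 2*k + 6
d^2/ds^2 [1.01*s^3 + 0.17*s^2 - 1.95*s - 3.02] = 6.06*s + 0.34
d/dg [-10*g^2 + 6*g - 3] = 6 - 20*g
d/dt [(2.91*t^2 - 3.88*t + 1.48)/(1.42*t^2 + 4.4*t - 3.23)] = (18.3136*t^2 - 23.0018*t + 6.0204)/(2.0164*t^4 + 12.496*t^3 + 10.1868*t^2 - 28.424*t + 10.4329)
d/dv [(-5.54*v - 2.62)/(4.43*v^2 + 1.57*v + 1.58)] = (24.5422*v^2 + 23.2132*v - 4.6398)/(19.6249*v^4 + 13.9102*v^3 + 16.4637*v^2 + 4.9612*v + 2.4964)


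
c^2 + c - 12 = (c - 3)*(c + 4)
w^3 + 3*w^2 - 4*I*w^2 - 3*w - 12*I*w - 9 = (w + 3)*(w - 3*I)*(w - I)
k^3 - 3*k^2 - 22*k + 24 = (k - 6)*(k - 1)*(k + 4)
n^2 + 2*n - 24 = (n - 4)*(n + 6)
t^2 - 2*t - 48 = (t - 8)*(t + 6)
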